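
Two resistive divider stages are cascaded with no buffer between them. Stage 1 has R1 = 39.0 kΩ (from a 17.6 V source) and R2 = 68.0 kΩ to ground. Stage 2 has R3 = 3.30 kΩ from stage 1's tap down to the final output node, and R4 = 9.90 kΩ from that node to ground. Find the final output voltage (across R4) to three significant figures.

Stage 2 presents R3+R4 = 13.20 kΩ as a load on stage 1's tap.
Stage 1's lower leg becomes R2‖(R3+R4) = 11.05 kΩ, so V_mid = 17.6 × 11.05/50.05 = 3.887 V.
Stage 2 is itself unloaded: V_out = V_mid × R4/(R3+R4) = 3.887 × 9.90/13.20 = 2.92 V.

V_out ≈ 2.92 V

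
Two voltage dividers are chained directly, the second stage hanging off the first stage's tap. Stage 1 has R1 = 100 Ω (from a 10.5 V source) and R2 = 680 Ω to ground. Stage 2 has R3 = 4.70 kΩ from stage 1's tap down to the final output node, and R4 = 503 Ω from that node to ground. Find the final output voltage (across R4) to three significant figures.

Stage 2 presents R3+R4 = 5203 Ω as a load on stage 1's tap.
Stage 1's lower leg becomes R2‖(R3+R4) = 601.4 Ω, so V_mid = 10.5 × 601.4/701.4 = 9.003 V.
Stage 2 is itself unloaded: V_out = V_mid × R4/(R3+R4) = 9.003 × 503/5203 = 0.870 V.

V_out ≈ 0.870 V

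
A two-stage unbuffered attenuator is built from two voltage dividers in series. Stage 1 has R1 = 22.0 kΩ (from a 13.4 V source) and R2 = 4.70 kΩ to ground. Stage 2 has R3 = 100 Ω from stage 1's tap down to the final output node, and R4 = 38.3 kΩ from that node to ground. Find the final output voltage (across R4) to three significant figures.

Stage 2 presents R3+R4 = 38400 Ω as a load on stage 1's tap.
Stage 1's lower leg becomes R2‖(R3+R4) = 4187 Ω, so V_mid = 13.4 × 4187/26190 = 2.143 V.
Stage 2 is itself unloaded: V_out = V_mid × R4/(R3+R4) = 2.143 × 38300/38400 = 2.14 V.

V_out ≈ 2.14 V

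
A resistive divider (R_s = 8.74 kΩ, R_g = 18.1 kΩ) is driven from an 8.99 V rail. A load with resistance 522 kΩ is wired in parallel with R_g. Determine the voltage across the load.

The load sits in parallel with R_g: R_g‖R_L = (18.1 × 522) / (18.1 + 522) = 17.49 kΩ.
V_out = 8.99 × 17.49 / (8.74 + 17.49) = 8.99 × 17.49/26.23 = 5.99 V.
(Unloaded it would have been 6.06 V.)

V_out ≈ 5.99 V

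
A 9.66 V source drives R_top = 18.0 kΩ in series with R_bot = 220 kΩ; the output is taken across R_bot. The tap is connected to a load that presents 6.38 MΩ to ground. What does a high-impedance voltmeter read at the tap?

V_out ≈ 8.91 V

The load sits in parallel with R_bot: R_bot‖R_L = (220 × 6380) / (220 + 6380) = 212.7 kΩ.
V_out = 9.66 × 212.7 / (18.0 + 212.7) = 9.66 × 212.7/230.7 = 8.91 V.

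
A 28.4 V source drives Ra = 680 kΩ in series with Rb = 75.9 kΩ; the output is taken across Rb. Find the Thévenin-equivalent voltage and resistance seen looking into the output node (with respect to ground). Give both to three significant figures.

V_th is the open-circuit tap voltage: 28.4 × 75.9/(680 + 75.9) = 2.85 V.
With the supply zeroed, Ra and Rb appear in parallel from the tap: R_th = Ra‖Rb = (680 × 75.9)/755.9 = 68.3 kΩ.

V_th = 2.85 V, R_th = 68.3 kΩ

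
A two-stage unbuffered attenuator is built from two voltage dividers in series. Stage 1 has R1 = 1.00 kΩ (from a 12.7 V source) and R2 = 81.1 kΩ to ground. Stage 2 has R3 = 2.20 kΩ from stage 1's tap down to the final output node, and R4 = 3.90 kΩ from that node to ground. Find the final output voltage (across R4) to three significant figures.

V_out ≈ 6.90 V

Stage 2 presents R3+R4 = 6.100 kΩ as a load on stage 1's tap.
Stage 1's lower leg becomes R2‖(R3+R4) = 5.673 kΩ, so V_mid = 12.7 × 5.673/6.673 = 10.80 V.
Stage 2 is itself unloaded: V_out = V_mid × R4/(R3+R4) = 10.80 × 3.90/6.100 = 6.90 V.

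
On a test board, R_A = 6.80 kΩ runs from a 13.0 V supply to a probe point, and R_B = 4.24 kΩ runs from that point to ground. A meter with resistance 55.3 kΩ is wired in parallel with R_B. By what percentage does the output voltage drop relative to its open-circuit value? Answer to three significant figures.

The divider's output (Thévenin) resistance is R_A‖R_B = 2.612 kΩ.
Fractional drop under load = R_th/(R_th + R_L) = 2.612 / (2.612 + 55.3) = 0.04510.
So the output falls by 4.51 %.

4.51 %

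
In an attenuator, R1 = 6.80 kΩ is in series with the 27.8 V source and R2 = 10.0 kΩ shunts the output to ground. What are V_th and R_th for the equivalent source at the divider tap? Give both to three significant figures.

V_th = 16.5 V, R_th = 4.05 kΩ

V_th is the open-circuit tap voltage: 27.8 × 10.0/(6.80 + 10.0) = 16.5 V.
With the supply zeroed, R1 and R2 appear in parallel from the tap: R_th = R1‖R2 = (6.80 × 10.0)/16.80 = 4.05 kΩ.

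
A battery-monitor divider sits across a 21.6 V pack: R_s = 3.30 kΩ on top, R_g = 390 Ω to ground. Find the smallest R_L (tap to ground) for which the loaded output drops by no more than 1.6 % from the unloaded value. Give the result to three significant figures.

Output resistance R_th = R_s‖R_g = (3300 × 390)/3690 = 348.8 Ω.
The fractional drop is R_th/(R_th + R_L); requiring this ≤ 0.0160 gives R_L ≥ R_th(1/0.0160 − 1) = 348.8 × 61.50 = 21.4 kΩ.

R_L(min) ≈ 21.4 kΩ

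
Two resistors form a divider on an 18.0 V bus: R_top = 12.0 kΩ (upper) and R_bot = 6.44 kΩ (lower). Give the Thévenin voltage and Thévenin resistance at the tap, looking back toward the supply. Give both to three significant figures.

V_th = 6.29 V, R_th = 4.19 kΩ

V_th is the open-circuit tap voltage: 18.0 × 6.44/(12.0 + 6.44) = 6.29 V.
With the supply zeroed, R_top and R_bot appear in parallel from the tap: R_th = R_top‖R_bot = (12.0 × 6.44)/18.44 = 4.19 kΩ.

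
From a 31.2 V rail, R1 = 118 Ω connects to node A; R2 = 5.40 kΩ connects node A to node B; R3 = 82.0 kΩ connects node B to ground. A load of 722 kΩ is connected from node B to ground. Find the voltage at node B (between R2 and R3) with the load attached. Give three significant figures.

V ≈ 29.0 V

At node B, R3 is in parallel with the load: R3‖R_L = 73640 Ω.
Below node A the resistance is R2 + (R3‖R_L) = 79040 Ω, so V_A = 31.2 × 79040/79150 = 31.15 V.
Then V_B = V_A × (R3‖R_L)/(R2 + R3‖R_L) = 31.15 × 73640/79040 = 29.0 V.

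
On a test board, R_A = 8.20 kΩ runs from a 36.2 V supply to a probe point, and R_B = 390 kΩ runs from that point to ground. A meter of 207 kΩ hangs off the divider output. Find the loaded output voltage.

V_out ≈ 34.1 V

The load sits in parallel with R_B: R_B‖R_L = (390 × 207) / (390 + 207) = 135.2 kΩ.
V_out = 36.2 × 135.2 / (8.20 + 135.2) = 36.2 × 135.2/143.4 = 34.1 V.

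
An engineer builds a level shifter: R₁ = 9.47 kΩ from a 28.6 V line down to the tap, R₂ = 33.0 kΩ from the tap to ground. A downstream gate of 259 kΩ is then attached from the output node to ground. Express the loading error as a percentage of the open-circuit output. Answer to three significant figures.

The divider's output (Thévenin) resistance is R₁‖R₂ = 7.358 kΩ.
Fractional drop under load = R_th/(R_th + R_L) = 7.358 / (7.358 + 259) = 0.02763.
So the output falls by 2.76 %.

2.76 %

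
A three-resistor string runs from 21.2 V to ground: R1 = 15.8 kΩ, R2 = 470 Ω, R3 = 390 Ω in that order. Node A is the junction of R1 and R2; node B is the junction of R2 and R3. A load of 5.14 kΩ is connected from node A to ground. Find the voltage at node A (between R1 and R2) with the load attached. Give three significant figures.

Below node A the series string R2+R3 = 860.0 Ω sits in parallel with the 5140 Ω load: 736.7 Ω.
V_A = 21.2 × 736.7/(15800 + 736.7) = 0.944 V.

V ≈ 0.944 V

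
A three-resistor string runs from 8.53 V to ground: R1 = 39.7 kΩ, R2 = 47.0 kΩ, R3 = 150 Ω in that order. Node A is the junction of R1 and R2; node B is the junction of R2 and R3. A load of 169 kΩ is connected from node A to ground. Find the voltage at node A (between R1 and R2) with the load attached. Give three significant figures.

V ≈ 4.11 V

Below node A the series string R2+R3 = 47150 Ω sits in parallel with the 169000 Ω load: 36860 Ω.
V_A = 8.53 × 36860/(39700 + 36860) = 4.11 V.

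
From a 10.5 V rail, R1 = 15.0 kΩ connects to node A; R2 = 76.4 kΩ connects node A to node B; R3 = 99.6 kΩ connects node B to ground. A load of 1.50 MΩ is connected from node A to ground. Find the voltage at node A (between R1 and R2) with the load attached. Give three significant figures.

Below node A the series string R2+R3 = 176.0 kΩ sits in parallel with the 1500 kΩ load: 157.5 kΩ.
V_A = 10.5 × 157.5/(15.0 + 157.5) = 9.59 V.

V ≈ 9.59 V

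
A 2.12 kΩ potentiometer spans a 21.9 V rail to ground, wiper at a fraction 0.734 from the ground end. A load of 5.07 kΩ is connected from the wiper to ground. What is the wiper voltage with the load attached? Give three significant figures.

The wiper splits the pot into (1−α)R = 563.9 Ω above and αR = 1556 Ω below.
Lower section ‖ load = 1191 Ω.
V_wiper = 21.9 × 1191/(563.9 + 1191) = 14.9 V.

V ≈ 14.9 V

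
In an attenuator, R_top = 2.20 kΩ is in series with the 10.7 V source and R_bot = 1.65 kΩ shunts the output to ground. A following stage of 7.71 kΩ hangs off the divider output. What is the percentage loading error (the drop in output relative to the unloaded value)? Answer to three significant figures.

The divider's output (Thévenin) resistance is R_top‖R_bot = 0.9429 kΩ.
Fractional drop under load = R_th/(R_th + R_L) = 0.9429 / (0.9429 + 7.71) = 0.1090.
So the output falls by 10.9 %.

10.9 %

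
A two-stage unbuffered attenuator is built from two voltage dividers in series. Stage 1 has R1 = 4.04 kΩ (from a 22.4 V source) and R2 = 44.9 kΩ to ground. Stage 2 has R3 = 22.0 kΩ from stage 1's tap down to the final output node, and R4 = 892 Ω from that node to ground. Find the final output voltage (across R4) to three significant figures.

V_out ≈ 0.689 V

Stage 2 presents R3+R4 = 22890 Ω as a load on stage 1's tap.
Stage 1's lower leg becomes R2‖(R3+R4) = 15160 Ω, so V_mid = 22.4 × 15160/19200 = 17.69 V.
Stage 2 is itself unloaded: V_out = V_mid × R4/(R3+R4) = 17.69 × 892/22890 = 0.689 V.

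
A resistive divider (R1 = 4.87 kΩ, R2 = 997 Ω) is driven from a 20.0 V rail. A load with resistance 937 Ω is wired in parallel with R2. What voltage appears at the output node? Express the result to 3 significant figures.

V_out ≈ 1.80 V

The load sits in parallel with R2: R2‖R_L = (997 × 937) / (997 + 937) = 483.0 Ω.
V_out = 20.0 × 483.0 / (4870 + 483.0) = 20.0 × 483.0/5353 = 1.80 V.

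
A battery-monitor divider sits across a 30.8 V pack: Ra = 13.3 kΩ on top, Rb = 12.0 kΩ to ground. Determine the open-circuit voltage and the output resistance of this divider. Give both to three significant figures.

V_th is the open-circuit tap voltage: 30.8 × 12.0/(13.3 + 12.0) = 14.6 V.
With the supply zeroed, Ra and Rb appear in parallel from the tap: R_th = Ra‖Rb = (13.3 × 12.0)/25.30 = 6.31 kΩ.

V_th = 14.6 V, R_th = 6.31 kΩ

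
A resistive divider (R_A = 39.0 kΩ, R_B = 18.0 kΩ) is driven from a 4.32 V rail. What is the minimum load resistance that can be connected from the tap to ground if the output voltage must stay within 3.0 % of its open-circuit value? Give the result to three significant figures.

R_L(min) ≈ 398 kΩ

Output resistance R_th = R_A‖R_B = (39.0 × 18.0)/57.00 = 12.32 kΩ.
The fractional drop is R_th/(R_th + R_L); requiring this ≤ 0.0300 gives R_L ≥ R_th(1/0.0300 − 1) = 12.32 × 32.33 = 398 kΩ.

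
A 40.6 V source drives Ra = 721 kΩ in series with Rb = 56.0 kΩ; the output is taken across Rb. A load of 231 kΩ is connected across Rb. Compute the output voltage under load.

V_out ≈ 2.39 V

The load sits in parallel with Rb: Rb‖R_L = (56.0 × 231) / (56.0 + 231) = 45.07 kΩ.
V_out = 40.6 × 45.07 / (721 + 45.07) = 40.6 × 45.07/766.1 = 2.39 V.
(Unloaded it would have been 2.93 V.)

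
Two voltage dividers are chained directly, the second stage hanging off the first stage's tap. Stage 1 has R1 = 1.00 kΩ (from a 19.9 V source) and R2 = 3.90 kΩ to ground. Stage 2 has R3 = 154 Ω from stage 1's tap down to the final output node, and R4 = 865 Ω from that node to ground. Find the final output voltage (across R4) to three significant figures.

V_out ≈ 7.55 V

Stage 2 presents R3+R4 = 1019 Ω as a load on stage 1's tap.
Stage 1's lower leg becomes R2‖(R3+R4) = 807.9 Ω, so V_mid = 19.9 × 807.9/1808 = 8.893 V.
Stage 2 is itself unloaded: V_out = V_mid × R4/(R3+R4) = 8.893 × 865/1019 = 7.55 V.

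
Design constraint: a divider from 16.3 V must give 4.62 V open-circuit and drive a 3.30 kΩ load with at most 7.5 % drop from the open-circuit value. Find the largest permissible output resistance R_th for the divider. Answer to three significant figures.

Loading drop = R_th/(R_th + R_L) ≤ 0.0750, so R_th ≤ R_L · ε/(1−ε) = 3.30 kΩ × 0.0750/0.9250 = 268 Ω.
(Any R1, R2 with R2/(R1+R2) = 0.283 and R1‖R2 ≤ 268 Ω will meet the spec.)

R_th ≤ 268 Ω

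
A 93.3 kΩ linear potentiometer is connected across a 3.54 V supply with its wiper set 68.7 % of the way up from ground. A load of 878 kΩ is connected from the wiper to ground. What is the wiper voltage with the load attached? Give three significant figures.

The wiper splits the pot into (1−α)R = 29.20 kΩ above and αR = 64.10 kΩ below.
Lower section ‖ load = 59.74 kΩ.
V_wiper = 3.54 × 59.74/(29.20 + 59.74) = 2.38 V.

V ≈ 2.38 V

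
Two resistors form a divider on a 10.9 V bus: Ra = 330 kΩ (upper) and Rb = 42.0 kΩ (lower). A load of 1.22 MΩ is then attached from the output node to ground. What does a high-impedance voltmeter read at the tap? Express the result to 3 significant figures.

V_out ≈ 1.19 V

The load sits in parallel with Rb: Rb‖R_L = (42.0 × 1220) / (42.0 + 1220) = 40.60 kΩ.
V_out = 10.9 × 40.60 / (330 + 40.60) = 10.9 × 40.60/370.6 = 1.19 V.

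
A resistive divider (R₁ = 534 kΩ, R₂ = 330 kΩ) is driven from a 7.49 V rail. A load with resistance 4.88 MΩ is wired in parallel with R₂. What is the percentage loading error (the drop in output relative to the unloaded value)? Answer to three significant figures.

The divider's output (Thévenin) resistance is R₁‖R₂ = 204.0 kΩ.
Fractional drop under load = R_th/(R_th + R_L) = 204.0 / (204.0 + 4880) = 0.04012.
So the output falls by 4.01 %.

4.01 %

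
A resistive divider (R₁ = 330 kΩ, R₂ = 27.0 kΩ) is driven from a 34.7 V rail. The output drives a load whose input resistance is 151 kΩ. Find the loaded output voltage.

The load sits in parallel with R₂: R₂‖R_L = (27.0 × 151) / (27.0 + 151) = 22.90 kΩ.
V_out = 34.7 × 22.90 / (330 + 22.90) = 34.7 × 22.90/352.9 = 2.25 V.
(Unloaded it would have been 2.62 V.)

V_out ≈ 2.25 V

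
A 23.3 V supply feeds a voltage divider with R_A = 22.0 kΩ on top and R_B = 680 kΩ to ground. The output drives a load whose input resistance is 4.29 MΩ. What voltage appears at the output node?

V_out ≈ 22.5 V

The load sits in parallel with R_B: R_B‖R_L = (680 × 4290) / (680 + 4290) = 587.0 kΩ.
V_out = 23.3 × 587.0 / (22.0 + 587.0) = 23.3 × 587.0/609.0 = 22.5 V.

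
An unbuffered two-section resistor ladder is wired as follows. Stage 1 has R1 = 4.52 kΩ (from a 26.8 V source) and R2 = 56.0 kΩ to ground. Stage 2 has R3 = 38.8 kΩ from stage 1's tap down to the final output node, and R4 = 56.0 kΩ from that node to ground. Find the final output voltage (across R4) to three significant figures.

V_out ≈ 14.0 V

Stage 2 presents R3+R4 = 94.80 kΩ as a load on stage 1's tap.
Stage 1's lower leg becomes R2‖(R3+R4) = 35.20 kΩ, so V_mid = 26.8 × 35.20/39.72 = 23.75 V.
Stage 2 is itself unloaded: V_out = V_mid × R4/(R3+R4) = 23.75 × 56.0/94.80 = 14.0 V.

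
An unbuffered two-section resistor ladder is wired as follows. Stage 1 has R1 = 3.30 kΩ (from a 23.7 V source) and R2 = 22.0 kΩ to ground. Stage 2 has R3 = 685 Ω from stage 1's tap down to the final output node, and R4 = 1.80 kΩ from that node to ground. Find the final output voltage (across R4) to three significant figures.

V_out ≈ 6.93 V

Stage 2 presents R3+R4 = 2485 Ω as a load on stage 1's tap.
Stage 1's lower leg becomes R2‖(R3+R4) = 2233 Ω, so V_mid = 23.7 × 2233/5533 = 9.564 V.
Stage 2 is itself unloaded: V_out = V_mid × R4/(R3+R4) = 9.564 × 1800/2485 = 6.93 V.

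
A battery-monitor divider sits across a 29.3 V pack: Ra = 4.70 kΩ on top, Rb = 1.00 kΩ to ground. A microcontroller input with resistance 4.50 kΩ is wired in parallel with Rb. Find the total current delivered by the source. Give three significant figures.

Rb‖R_L = 0.8182 kΩ, so the source sees Ra + Rb‖R_L = 5.518 kΩ.
I = 29.3 V / 5.518 kΩ = 5.31 mA.

I ≈ 5.31 mA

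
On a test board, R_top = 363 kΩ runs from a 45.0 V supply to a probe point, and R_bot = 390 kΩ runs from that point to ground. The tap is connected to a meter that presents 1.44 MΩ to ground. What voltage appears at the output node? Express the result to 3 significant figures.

The load sits in parallel with R_bot: R_bot‖R_L = (390 × 1440) / (390 + 1440) = 306.9 kΩ.
V_out = 45.0 × 306.9 / (363 + 306.9) = 45.0 × 306.9/669.9 = 20.6 V.
(Unloaded it would have been 23.3 V.)

V_out ≈ 20.6 V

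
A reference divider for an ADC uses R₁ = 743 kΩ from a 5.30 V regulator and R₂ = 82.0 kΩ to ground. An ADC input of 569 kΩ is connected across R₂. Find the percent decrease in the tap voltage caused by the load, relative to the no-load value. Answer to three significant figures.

The divider's output (Thévenin) resistance is R₁‖R₂ = 73.85 kΩ.
Fractional drop under load = R_th/(R_th + R_L) = 73.85 / (73.85 + 569) = 0.1149.
So the output falls by 11.5 %.

11.5 %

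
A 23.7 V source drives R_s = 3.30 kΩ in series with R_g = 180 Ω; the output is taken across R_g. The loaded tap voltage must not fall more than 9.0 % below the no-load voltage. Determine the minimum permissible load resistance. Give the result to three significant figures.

Output resistance R_th = R_s‖R_g = (3300 × 180)/3480 = 170.7 Ω.
The fractional drop is R_th/(R_th + R_L); requiring this ≤ 0.0900 gives R_L ≥ R_th(1/0.0900 − 1) = 170.7 × 10.11 = 1.73 kΩ.

R_L(min) ≈ 1.73 kΩ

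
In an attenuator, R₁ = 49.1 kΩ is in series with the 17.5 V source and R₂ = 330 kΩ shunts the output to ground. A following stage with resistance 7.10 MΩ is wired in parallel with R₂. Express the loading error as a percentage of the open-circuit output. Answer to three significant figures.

0.598 %

The divider's output (Thévenin) resistance is R₁‖R₂ = 42.74 kΩ.
Fractional drop under load = R_th/(R_th + R_L) = 42.74 / (42.74 + 7100) = 0.005984.
So the output falls by 0.598 %.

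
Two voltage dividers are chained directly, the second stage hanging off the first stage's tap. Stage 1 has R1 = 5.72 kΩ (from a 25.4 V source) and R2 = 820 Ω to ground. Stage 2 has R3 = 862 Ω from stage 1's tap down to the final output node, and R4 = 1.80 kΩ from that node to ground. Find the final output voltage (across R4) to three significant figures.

V_out ≈ 1.70 V

Stage 2 presents R3+R4 = 2662 Ω as a load on stage 1's tap.
Stage 1's lower leg becomes R2‖(R3+R4) = 626.9 Ω, so V_mid = 25.4 × 626.9/6347 = 2.509 V.
Stage 2 is itself unloaded: V_out = V_mid × R4/(R3+R4) = 2.509 × 1800/2662 = 1.70 V.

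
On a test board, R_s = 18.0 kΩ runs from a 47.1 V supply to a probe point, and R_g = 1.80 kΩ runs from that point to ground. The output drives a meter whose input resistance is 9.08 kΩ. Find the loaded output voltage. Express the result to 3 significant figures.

The load sits in parallel with R_g: R_g‖R_L = (1.80 × 9.08) / (1.80 + 9.08) = 1.502 kΩ.
V_out = 47.1 × 1.502 / (18.0 + 1.502) = 47.1 × 1.502/19.50 = 3.63 V.
(Unloaded it would have been 4.28 V.)

V_out ≈ 3.63 V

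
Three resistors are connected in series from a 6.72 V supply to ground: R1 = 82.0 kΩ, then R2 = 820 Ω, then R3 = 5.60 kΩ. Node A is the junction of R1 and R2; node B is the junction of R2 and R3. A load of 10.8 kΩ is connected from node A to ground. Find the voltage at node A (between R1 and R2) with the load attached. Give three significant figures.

V ≈ 0.315 V

Below node A the series string R2+R3 = 6420 Ω sits in parallel with the 10800 Ω load: 4026 Ω.
V_A = 6.72 × 4026/(82000 + 4026) = 0.315 V.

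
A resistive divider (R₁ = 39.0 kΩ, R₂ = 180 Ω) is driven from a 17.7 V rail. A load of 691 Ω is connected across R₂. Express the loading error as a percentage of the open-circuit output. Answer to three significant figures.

20.6 %

The divider's output (Thévenin) resistance is R₁‖R₂ = 179.2 Ω.
Fractional drop under load = R_th/(R_th + R_L) = 179.2 / (179.2 + 691) = 0.2059.
So the output falls by 20.6 %.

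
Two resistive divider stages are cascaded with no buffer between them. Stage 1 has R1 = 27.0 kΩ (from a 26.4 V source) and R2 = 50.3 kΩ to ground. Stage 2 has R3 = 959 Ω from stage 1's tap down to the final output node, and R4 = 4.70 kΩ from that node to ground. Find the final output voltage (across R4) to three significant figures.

Stage 2 presents R3+R4 = 5659 Ω as a load on stage 1's tap.
Stage 1's lower leg becomes R2‖(R3+R4) = 5087 Ω, so V_mid = 26.4 × 5087/32090 = 4.185 V.
Stage 2 is itself unloaded: V_out = V_mid × R4/(R3+R4) = 4.185 × 4700/5659 = 3.48 V.

V_out ≈ 3.48 V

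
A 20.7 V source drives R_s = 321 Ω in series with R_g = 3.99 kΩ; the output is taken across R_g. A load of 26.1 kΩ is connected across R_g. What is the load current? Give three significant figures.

R_g‖R_L = 3461 Ω; V_out = 20.7 × 3461/3782 = 18.94 V.
I_L = V_out / R_L = 18.94 / 26.1 kΩ = 0.726 mA.

I_L ≈ 0.726 mA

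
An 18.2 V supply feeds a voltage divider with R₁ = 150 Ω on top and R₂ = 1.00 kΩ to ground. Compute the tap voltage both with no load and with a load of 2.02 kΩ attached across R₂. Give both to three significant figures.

Unloaded: 15.8 V; loaded: 14.9 V

Open-circuit: V = 18.2 × 1000/(150 + 1000) = 15.8 V.
With the load, R₂ becomes R₂‖R_L = 668.9 Ω, so V = 18.2 × 668.9/818.9 = 14.9 V.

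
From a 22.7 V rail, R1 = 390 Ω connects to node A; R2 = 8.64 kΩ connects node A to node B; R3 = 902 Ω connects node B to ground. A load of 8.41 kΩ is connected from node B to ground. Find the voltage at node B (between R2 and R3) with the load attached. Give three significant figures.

At node B, R3 is in parallel with the load: R3‖R_L = 814.6 Ω.
Below node A the resistance is R2 + (R3‖R_L) = 9455 Ω, so V_A = 22.7 × 9455/9845 = 21.80 V.
Then V_B = V_A × (R3‖R_L)/(R2 + R3‖R_L) = 21.80 × 814.6/9455 = 1.88 V.

V ≈ 1.88 V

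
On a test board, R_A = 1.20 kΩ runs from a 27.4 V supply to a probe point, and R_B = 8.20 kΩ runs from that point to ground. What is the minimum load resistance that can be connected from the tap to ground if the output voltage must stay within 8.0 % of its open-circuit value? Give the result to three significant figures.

R_L(min) ≈ 12.0 kΩ

Output resistance R_th = R_A‖R_B = (1.20 × 8.20)/9.400 = 1.047 kΩ.
The fractional drop is R_th/(R_th + R_L); requiring this ≤ 0.0800 gives R_L ≥ R_th(1/0.0800 − 1) = 1.047 × 11.50 = 12.0 kΩ.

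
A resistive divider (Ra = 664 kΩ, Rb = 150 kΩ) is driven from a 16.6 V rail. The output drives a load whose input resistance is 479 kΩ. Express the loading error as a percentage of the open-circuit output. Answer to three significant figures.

20.3 %

Unloaded V = 16.6 × 150/814.0 = 3.059 V.
Loaded: Rb‖R_L = 114.2 kΩ, giving V = 16.6 × 114.2/778.2 = 2.437 V.
Drop = (3.059 − 2.437) / 3.059 = 20.3 %.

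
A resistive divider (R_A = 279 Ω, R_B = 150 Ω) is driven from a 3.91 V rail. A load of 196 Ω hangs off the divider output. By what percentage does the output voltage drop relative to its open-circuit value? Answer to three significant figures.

33.2 %

The divider's output (Thévenin) resistance is R_A‖R_B = 97.55 Ω.
Fractional drop under load = R_th/(R_th + R_L) = 97.55 / (97.55 + 196) = 0.3323.
So the output falls by 33.2 %.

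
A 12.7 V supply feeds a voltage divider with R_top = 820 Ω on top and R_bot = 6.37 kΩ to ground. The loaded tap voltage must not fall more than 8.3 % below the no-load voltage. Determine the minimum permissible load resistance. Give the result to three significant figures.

R_L(min) ≈ 8.03 kΩ

Output resistance R_th = R_top‖R_bot = (820 × 6370)/7190 = 726.5 Ω.
The fractional drop is R_th/(R_th + R_L); requiring this ≤ 0.0830 gives R_L ≥ R_th(1/0.0830 − 1) = 726.5 × 11.05 = 8.03 kΩ.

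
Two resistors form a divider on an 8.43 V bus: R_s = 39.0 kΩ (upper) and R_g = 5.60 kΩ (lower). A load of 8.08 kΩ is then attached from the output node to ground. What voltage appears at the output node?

The load sits in parallel with R_g: R_g‖R_L = (5.60 × 8.08) / (5.60 + 8.08) = 3.308 kΩ.
V_out = 8.43 × 3.308 / (39.0 + 3.308) = 8.43 × 3.308/42.31 = 0.659 V.

V_out ≈ 0.659 V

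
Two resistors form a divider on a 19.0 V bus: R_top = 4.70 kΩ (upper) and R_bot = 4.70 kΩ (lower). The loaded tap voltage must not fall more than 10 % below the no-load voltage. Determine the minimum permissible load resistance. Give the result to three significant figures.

R_L(min) ≈ 21.1 kΩ

Output resistance R_th = R_top‖R_bot = (4.70 × 4.70)/9.400 = 2.350 kΩ.
The fractional drop is R_th/(R_th + R_L); requiring this ≤ 0.100 gives R_L ≥ R_th(1/0.100 − 1) = 2.350 × 9.000 = 21.1 kΩ.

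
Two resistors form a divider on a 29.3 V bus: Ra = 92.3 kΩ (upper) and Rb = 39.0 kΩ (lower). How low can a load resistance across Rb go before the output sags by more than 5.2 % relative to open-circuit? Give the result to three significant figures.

R_L(min) ≈ 500 kΩ

Output resistance R_th = Ra‖Rb = (92.3 × 39.0)/131.3 = 27.42 kΩ.
The fractional drop is R_th/(R_th + R_L); requiring this ≤ 0.0520 gives R_L ≥ R_th(1/0.0520 − 1) = 27.42 × 18.23 = 500 kΩ.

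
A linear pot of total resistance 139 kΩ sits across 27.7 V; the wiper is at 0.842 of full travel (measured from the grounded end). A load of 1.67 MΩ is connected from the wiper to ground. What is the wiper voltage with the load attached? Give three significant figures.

V ≈ 23.1 V

The wiper splits the pot into (1−α)R = 21.96 kΩ above and αR = 117.0 kΩ below.
Lower section ‖ load = 109.4 kΩ.
V_wiper = 27.7 × 109.4/(21.96 + 109.4) = 23.1 V.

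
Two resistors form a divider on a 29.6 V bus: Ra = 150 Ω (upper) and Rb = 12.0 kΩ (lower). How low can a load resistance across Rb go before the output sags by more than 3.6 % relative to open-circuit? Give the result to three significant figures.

Output resistance R_th = Ra‖Rb = (150 × 12000)/12150 = 148.1 Ω.
The fractional drop is R_th/(R_th + R_L); requiring this ≤ 0.0360 gives R_L ≥ R_th(1/0.0360 − 1) = 148.1 × 26.78 = 3.97 kΩ.

R_L(min) ≈ 3.97 kΩ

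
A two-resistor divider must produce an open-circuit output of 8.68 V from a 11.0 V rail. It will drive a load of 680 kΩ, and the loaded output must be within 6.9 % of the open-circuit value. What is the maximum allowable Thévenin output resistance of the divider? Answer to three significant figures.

Loading drop = R_th/(R_th + R_L) ≤ 0.0690, so R_th ≤ R_L · ε/(1−ε) = 680 kΩ × 0.0690/0.9310 = 50.4 kΩ.
(Any R1, R2 with R2/(R1+R2) = 0.789 and R1‖R2 ≤ 50.4 kΩ will meet the spec.)

R_th ≤ 50.4 kΩ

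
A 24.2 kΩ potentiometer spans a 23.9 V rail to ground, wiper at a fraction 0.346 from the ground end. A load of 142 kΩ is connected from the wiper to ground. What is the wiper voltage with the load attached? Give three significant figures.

The wiper splits the pot into (1−α)R = 15.83 kΩ above and αR = 8.373 kΩ below.
Lower section ‖ load = 7.907 kΩ.
V_wiper = 23.9 × 7.907/(15.83 + 7.907) = 7.96 V.

V ≈ 7.96 V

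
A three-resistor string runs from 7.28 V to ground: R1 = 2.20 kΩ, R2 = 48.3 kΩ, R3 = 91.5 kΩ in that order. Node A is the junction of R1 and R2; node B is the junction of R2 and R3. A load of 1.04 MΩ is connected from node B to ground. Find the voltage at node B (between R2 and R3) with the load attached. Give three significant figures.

V ≈ 4.55 V

At node B, R3 is in parallel with the load: R3‖R_L = 84.10 kΩ.
Below node A the resistance is R2 + (R3‖R_L) = 132.4 kΩ, so V_A = 7.28 × 132.4/134.6 = 7.161 V.
Then V_B = V_A × (R3‖R_L)/(R2 + R3‖R_L) = 7.161 × 84.10/132.4 = 4.55 V.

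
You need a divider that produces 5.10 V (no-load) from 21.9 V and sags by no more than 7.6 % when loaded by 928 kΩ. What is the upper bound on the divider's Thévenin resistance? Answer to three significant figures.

Loading drop = R_th/(R_th + R_L) ≤ 0.0760, so R_th ≤ R_L · ε/(1−ε) = 928 kΩ × 0.0760/0.9240 = 76.3 kΩ.

R_th ≤ 76.3 kΩ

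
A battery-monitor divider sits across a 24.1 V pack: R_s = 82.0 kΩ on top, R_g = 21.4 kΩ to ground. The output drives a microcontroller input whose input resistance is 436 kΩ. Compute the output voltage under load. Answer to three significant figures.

V_out ≈ 4.80 V

The load sits in parallel with R_g: R_g‖R_L = (21.4 × 436) / (21.4 + 436) = 20.40 kΩ.
V_out = 24.1 × 20.40 / (82.0 + 20.40) = 24.1 × 20.40/102.4 = 4.80 V.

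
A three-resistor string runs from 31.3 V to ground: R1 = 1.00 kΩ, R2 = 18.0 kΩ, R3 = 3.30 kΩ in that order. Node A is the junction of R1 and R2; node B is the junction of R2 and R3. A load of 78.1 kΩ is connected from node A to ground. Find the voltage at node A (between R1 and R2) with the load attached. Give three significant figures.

Below node A the series string R2+R3 = 21.30 kΩ sits in parallel with the 78.1 kΩ load: 16.74 kΩ.
V_A = 31.3 × 16.74/(1.00 + 16.74) = 29.5 V.

V ≈ 29.5 V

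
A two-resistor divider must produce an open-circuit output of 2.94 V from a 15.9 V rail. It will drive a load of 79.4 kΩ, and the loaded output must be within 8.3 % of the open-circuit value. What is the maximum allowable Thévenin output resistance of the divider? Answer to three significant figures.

Loading drop = R_th/(R_th + R_L) ≤ 0.0830, so R_th ≤ R_L · ε/(1−ε) = 79.4 kΩ × 0.0830/0.9170 = 7.19 kΩ.

R_th ≤ 7.19 kΩ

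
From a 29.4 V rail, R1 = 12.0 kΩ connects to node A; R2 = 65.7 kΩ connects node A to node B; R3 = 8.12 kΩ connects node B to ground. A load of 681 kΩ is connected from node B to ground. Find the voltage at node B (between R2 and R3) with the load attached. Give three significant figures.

At node B, R3 is in parallel with the load: R3‖R_L = 8.024 kΩ.
Below node A the resistance is R2 + (R3‖R_L) = 73.72 kΩ, so V_A = 29.4 × 73.72/85.72 = 25.28 V.
Then V_B = V_A × (R3‖R_L)/(R2 + R3‖R_L) = 25.28 × 8.024/73.72 = 2.75 V.

V ≈ 2.75 V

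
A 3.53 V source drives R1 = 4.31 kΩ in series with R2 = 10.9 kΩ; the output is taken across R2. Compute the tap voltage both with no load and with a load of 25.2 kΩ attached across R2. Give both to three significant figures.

Open-circuit: V = 3.53 × 10.9/(4.31 + 10.9) = 2.53 V.
With the load, R2 becomes R2‖R_L = 7.609 kΩ, so V = 3.53 × 7.609/11.92 = 2.25 V.

Unloaded: 2.53 V; loaded: 2.25 V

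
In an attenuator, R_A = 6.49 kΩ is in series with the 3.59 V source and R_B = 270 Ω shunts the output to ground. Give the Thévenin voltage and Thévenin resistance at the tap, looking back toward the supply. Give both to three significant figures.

V_th is the open-circuit tap voltage: 3.59 × 270/(6490 + 270) = 0.143 V.
With the supply zeroed, R_A and R_B appear in parallel from the tap: R_th = R_A‖R_B = (6490 × 270)/6760 = 259 Ω.

V_th = 0.143 V, R_th = 259 Ω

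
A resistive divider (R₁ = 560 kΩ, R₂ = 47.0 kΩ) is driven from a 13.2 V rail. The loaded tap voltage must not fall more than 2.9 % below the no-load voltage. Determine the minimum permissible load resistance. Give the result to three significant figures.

R_L(min) ≈ 1.45 MΩ

Output resistance R_th = R₁‖R₂ = (560 × 47.0)/607.0 = 43.36 kΩ.
The fractional drop is R_th/(R_th + R_L); requiring this ≤ 0.0290 gives R_L ≥ R_th(1/0.0290 − 1) = 43.36 × 33.48 = 1.45 MΩ.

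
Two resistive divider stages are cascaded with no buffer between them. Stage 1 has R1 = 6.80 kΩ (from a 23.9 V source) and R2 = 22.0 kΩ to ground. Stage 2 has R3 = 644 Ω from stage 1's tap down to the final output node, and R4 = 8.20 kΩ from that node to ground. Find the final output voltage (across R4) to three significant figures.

Stage 2 presents R3+R4 = 8844 Ω as a load on stage 1's tap.
Stage 1's lower leg becomes R2‖(R3+R4) = 6308 Ω, so V_mid = 23.9 × 6308/13110 = 11.50 V.
Stage 2 is itself unloaded: V_out = V_mid × R4/(R3+R4) = 11.50 × 8200/8844 = 10.7 V.

V_out ≈ 10.7 V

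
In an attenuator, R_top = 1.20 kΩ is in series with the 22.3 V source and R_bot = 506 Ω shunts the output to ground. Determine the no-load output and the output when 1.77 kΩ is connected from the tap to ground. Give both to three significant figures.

Unloaded: 6.61 V; loaded: 5.51 V

Open-circuit: V = 22.3 × 506/(1200 + 506) = 6.61 V.
With the load, R_bot becomes R_bot‖R_L = 393.5 Ω, so V = 22.3 × 393.5/1594 = 5.51 V.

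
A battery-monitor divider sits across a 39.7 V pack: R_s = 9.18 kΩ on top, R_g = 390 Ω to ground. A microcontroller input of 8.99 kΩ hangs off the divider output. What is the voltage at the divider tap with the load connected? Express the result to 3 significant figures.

The load sits in parallel with R_g: R_g‖R_L = (390 × 8990) / (390 + 8990) = 373.8 Ω.
V_out = 39.7 × 373.8 / (9180 + 373.8) = 39.7 × 373.8/9554 = 1.55 V.

V_out ≈ 1.55 V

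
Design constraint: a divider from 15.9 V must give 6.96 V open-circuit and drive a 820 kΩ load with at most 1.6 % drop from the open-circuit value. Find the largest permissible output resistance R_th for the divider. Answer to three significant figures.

R_th ≤ 13.3 kΩ

Loading drop = R_th/(R_th + R_L) ≤ 0.0160, so R_th ≤ R_L · ε/(1−ε) = 820 kΩ × 0.0160/0.9840 = 13.3 kΩ.
(Any R1, R2 with R2/(R1+R2) = 0.438 and R1‖R2 ≤ 13.3 kΩ will meet the spec.)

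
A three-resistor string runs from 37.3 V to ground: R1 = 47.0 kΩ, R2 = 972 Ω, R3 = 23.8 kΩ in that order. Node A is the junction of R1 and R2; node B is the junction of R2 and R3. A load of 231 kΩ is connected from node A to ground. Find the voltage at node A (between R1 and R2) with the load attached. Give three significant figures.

V ≈ 12.0 V

Below node A the series string R2+R3 = 24770 Ω sits in parallel with the 231000 Ω load: 22370 Ω.
V_A = 37.3 × 22370/(47000 + 22370) = 12.0 V.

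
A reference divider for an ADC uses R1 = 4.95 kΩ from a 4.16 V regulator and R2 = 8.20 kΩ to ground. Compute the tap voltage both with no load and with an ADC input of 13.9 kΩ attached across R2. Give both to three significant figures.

Unloaded: 2.59 V; loaded: 2.12 V

Open-circuit: V = 4.16 × 8.20/(4.95 + 8.20) = 2.59 V.
With the load, R2 becomes R2‖R_L = 5.157 kΩ, so V = 4.16 × 5.157/10.11 = 2.12 V.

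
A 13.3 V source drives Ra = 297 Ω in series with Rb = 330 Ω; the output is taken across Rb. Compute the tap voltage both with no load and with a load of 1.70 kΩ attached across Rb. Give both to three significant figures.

Open-circuit: V = 13.3 × 330/(297 + 330) = 7.00 V.
With the load, Rb becomes Rb‖R_L = 276.4 Ω, so V = 13.3 × 276.4/573.4 = 6.41 V.

Unloaded: 7.00 V; loaded: 6.41 V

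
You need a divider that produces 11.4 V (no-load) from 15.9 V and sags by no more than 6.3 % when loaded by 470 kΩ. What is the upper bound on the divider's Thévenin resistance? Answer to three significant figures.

R_th ≤ 31.6 kΩ

Loading drop = R_th/(R_th + R_L) ≤ 0.0630, so R_th ≤ R_L · ε/(1−ε) = 470 kΩ × 0.0630/0.9370 = 31.6 kΩ.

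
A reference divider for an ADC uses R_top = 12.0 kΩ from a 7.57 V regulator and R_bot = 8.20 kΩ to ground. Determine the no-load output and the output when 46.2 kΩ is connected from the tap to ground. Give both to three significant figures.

Open-circuit: V = 7.57 × 8.20/(12.0 + 8.20) = 3.07 V.
With the load, R_bot becomes R_bot‖R_L = 6.964 kΩ, so V = 7.57 × 6.964/18.96 = 2.78 V.

Unloaded: 3.07 V; loaded: 2.78 V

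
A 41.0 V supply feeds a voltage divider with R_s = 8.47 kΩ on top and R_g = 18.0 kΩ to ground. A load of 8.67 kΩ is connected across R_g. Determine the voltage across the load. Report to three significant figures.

The load sits in parallel with R_g: R_g‖R_L = (18.0 × 8.67) / (18.0 + 8.67) = 5.852 kΩ.
V_out = 41.0 × 5.852 / (8.47 + 5.852) = 41.0 × 5.852/14.32 = 16.8 V.

V_out ≈ 16.8 V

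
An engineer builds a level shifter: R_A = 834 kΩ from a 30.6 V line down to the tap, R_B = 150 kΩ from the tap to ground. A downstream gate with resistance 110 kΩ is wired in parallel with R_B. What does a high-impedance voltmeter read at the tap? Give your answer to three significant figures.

The load sits in parallel with R_B: R_B‖R_L = (150 × 110) / (150 + 110) = 63.46 kΩ.
V_out = 30.6 × 63.46 / (834 + 63.46) = 30.6 × 63.46/897.5 = 2.16 V.

V_out ≈ 2.16 V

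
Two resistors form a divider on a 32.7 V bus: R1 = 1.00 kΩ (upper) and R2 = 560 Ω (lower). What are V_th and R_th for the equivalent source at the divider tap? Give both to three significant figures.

V_th is the open-circuit tap voltage: 32.7 × 560/(1000 + 560) = 11.7 V.
With the supply zeroed, R1 and R2 appear in parallel from the tap: R_th = R1‖R2 = (1000 × 560)/1560 = 359 Ω.

V_th = 11.7 V, R_th = 359 Ω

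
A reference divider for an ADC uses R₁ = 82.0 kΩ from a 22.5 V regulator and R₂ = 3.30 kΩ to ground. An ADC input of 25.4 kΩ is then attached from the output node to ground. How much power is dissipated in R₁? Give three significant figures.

P ≈ 5.76 mW

Total resistance from the source is R₁ + (R₂‖R_L) = 84.92 kΩ, so I = 22.5/84.92 kΩ = 0.2650 mA.
P = I²·R₁ = (0.2650 mA)² × 82.0 kΩ = 5.76 mW.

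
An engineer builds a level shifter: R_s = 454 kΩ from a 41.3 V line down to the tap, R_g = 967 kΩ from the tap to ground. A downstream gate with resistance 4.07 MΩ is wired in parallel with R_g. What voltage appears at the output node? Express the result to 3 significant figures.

V_out ≈ 26.1 V

The load sits in parallel with R_g: R_g‖R_L = (967 × 4070) / (967 + 4070) = 781.4 kΩ.
V_out = 41.3 × 781.4 / (454 + 781.4) = 41.3 × 781.4/1235 = 26.1 V.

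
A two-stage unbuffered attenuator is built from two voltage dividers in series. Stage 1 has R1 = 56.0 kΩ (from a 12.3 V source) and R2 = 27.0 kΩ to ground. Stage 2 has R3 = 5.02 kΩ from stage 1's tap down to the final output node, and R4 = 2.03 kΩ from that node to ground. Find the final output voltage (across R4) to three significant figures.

Stage 2 presents R3+R4 = 7.050 kΩ as a load on stage 1's tap.
Stage 1's lower leg becomes R2‖(R3+R4) = 5.590 kΩ, so V_mid = 12.3 × 5.590/61.59 = 1.116 V.
Stage 2 is itself unloaded: V_out = V_mid × R4/(R3+R4) = 1.116 × 2.03/7.050 = 0.321 V.

V_out ≈ 0.321 V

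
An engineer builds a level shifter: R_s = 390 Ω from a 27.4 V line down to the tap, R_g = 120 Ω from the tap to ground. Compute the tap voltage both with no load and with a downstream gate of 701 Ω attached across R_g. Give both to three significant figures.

Unloaded: 6.45 V; loaded: 5.70 V

Open-circuit: V = 27.4 × 120/(390 + 120) = 6.45 V.
With the load, R_g becomes R_g‖R_L = 102.5 Ω, so V = 27.4 × 102.5/492.5 = 5.70 V.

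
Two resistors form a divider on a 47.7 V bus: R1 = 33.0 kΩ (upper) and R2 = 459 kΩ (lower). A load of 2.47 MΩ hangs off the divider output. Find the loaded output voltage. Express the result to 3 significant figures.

The load sits in parallel with R2: R2‖R_L = (459 × 2470) / (459 + 2470) = 387.1 kΩ.
V_out = 47.7 × 387.1 / (33.0 + 387.1) = 47.7 × 387.1/420.1 = 44.0 V.

V_out ≈ 44.0 V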